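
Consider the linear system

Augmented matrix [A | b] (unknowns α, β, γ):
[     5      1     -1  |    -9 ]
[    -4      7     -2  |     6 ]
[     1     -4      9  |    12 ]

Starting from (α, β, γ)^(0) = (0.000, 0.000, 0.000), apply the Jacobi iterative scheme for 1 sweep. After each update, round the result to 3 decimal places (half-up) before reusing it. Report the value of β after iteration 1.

0.857

Iteration 1:
  α = (-9 - (1)·0.000 - (-1)·0.000) / (5) = -1.800
  β = (6 - (-4)·0.000 - (-2)·0.000) / (7) = 0.857
  γ = (12 - (1)·0.000 - (-4)·0.000) / (9) = 1.333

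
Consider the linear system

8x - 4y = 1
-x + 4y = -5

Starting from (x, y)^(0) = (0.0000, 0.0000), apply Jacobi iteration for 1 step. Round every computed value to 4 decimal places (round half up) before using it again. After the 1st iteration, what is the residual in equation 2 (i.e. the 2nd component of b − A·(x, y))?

Iteration 1:
  x = (1 - (-4)·0.0000) / (8) = 0.1250
  y = (-5 - (-1)·0.0000) / (4) = -1.2500
Residual b − A·x = (-5.0000, 0.1250)

0.1250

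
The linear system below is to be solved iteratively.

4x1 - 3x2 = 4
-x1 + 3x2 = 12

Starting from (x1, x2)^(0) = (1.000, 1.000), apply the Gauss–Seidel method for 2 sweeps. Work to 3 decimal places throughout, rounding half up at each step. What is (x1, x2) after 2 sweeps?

(4.437, 5.479)

Iteration 1:
  x1 = (4 - (-3)·1.000) / (4) = 1.750
  x2 = (12 - (-1)·1.750) / (3) = 4.583
Iteration 2:
  x1 = (4 - (-3)·4.583) / (4) = 4.437
  x2 = (12 - (-1)·4.437) / (3) = 5.479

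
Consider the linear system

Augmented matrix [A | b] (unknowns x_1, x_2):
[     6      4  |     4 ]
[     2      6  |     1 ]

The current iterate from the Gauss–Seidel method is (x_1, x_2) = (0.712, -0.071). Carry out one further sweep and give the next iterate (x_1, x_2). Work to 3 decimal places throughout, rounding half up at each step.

(0.714, -0.071)

One sweep:
  x_1 = (4 - (4)·-0.071) / (6) = 0.714
  x_2 = (1 - (2)·0.714) / (6) = -0.071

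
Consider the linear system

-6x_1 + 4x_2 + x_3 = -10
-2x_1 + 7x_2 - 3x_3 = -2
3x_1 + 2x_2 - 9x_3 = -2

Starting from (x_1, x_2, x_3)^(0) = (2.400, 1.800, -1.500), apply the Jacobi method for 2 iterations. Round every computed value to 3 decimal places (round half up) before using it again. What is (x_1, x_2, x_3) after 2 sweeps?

Iteration 1:
  x_1 = (-10 - (4)·1.800 - (1)·-1.500) / (-6) = 2.617
  x_2 = (-2 - (-2)·2.400 - (-3)·-1.500) / (7) = -0.243
  x_3 = (-2 - (3)·2.400 - (2)·1.800) / (-9) = 1.422
Iteration 2:
  x_1 = (-10 - (4)·-0.243 - (1)·1.422) / (-6) = 1.742
  x_2 = (-2 - (-2)·2.617 - (-3)·1.422) / (7) = 1.071
  x_3 = (-2 - (3)·2.617 - (2)·-0.243) / (-9) = 1.041

(1.742, 1.071, 1.041)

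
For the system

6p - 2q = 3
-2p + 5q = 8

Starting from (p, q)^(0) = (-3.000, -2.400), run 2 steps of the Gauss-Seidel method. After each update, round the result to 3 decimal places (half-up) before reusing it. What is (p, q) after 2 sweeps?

(0.993, 1.997)

Iteration 1:
  p = (3 - (-2)·-2.400) / (6) = -0.300
  q = (8 - (-2)·-0.300) / (5) = 1.480
Iteration 2:
  p = (3 - (-2)·1.480) / (6) = 0.993
  q = (8 - (-2)·0.993) / (5) = 1.997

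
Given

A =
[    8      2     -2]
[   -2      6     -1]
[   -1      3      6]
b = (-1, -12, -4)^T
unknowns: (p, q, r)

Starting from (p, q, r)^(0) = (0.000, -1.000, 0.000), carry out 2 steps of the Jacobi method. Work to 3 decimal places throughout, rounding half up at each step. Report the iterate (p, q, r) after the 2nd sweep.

(0.333, -1.986, 0.354)

Iteration 1:
  p = (-1 - (2)·-1.000 - (-2)·0.000) / (8) = 0.125
  q = (-12 - (-2)·0.000 - (-1)·0.000) / (6) = -2.000
  r = (-4 - (-1)·0.000 - (3)·-1.000) / (6) = -0.167
Iteration 2:
  p = (-1 - (2)·-2.000 - (-2)·-0.167) / (8) = 0.333
  q = (-12 - (-2)·0.125 - (-1)·-0.167) / (6) = -1.986
  r = (-4 - (-1)·0.125 - (3)·-2.000) / (6) = 0.354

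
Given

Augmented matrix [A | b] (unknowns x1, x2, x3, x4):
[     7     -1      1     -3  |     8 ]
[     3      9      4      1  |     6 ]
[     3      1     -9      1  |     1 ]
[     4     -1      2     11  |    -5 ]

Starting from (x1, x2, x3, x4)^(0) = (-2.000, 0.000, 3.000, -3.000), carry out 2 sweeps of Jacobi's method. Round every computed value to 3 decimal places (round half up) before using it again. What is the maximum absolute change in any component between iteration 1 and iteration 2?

Iteration 1:
  x1 = (8 - (-1)·0.000 - (1)·3.000 - (-3)·-3.000) / (7) = -0.571
  x2 = (6 - (3)·-2.000 - (4)·3.000 - (1)·-3.000) / (9) = 0.333
  x3 = (1 - (3)·-2.000 - (1)·0.000 - (1)·-3.000) / (-9) = -1.111
  x4 = (-5 - (4)·-2.000 - (-1)·0.000 - (2)·3.000) / (11) = -0.273
Iteration 2:
  x1 = (8 - (-1)·0.333 - (1)·-1.111 - (-3)·-0.273) / (7) = 1.232
  x2 = (6 - (3)·-0.571 - (4)·-1.111 - (1)·-0.273) / (9) = 1.381
  x3 = (1 - (3)·-0.571 - (1)·0.333 - (1)·-0.273) / (-9) = -0.295
  x4 = (-5 - (4)·-0.571 - (-1)·0.333 - (2)·-1.111) / (11) = -0.015
Change: (1.803, 1.048, 0.816, 0.258) → max |·| = 1.803

1.803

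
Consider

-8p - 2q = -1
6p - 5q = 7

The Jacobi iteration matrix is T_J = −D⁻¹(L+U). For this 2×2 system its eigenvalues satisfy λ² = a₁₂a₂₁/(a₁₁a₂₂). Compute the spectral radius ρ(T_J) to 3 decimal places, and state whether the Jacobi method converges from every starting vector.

a₁₂a₂₁/(a₁₁a₂₂) = (-2)·(6) / ((-8)·(-5)) = -0.300000
ρ = √|-0.300000| = √0.300000 = 0.548
ρ < 1, so Jacobi converges

0.548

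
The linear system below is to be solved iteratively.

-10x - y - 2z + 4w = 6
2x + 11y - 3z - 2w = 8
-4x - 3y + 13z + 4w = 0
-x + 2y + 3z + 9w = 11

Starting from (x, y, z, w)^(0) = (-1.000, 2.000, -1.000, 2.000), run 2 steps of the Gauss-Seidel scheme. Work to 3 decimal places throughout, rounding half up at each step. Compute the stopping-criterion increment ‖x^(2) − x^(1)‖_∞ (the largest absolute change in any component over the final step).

Iteration 1:
  x = (6 - (-1)·2.000 - (-2)·-1.000 - (4)·2.000) / (-10) = 0.200
  y = (8 - (2)·0.200 - (-3)·-1.000 - (-2)·2.000) / (11) = 0.782
  z = (0 - (-4)·0.200 - (-3)·0.782 - (4)·2.000) / (13) = -0.373
  w = (11 - (-1)·0.200 - (2)·0.782 - (3)·-0.373) / (9) = 1.195
Iteration 2:
  x = (6 - (-1)·0.782 - (-2)·-0.373 - (4)·1.195) / (-10) = -0.126
  y = (8 - (2)·-0.126 - (-3)·-0.373 - (-2)·1.195) / (11) = 0.866
  z = (0 - (-4)·-0.126 - (-3)·0.866 - (4)·1.195) / (13) = -0.207
  w = (11 - (-1)·-0.126 - (2)·0.866 - (3)·-0.207) / (9) = 1.085
Change: (-0.326, 0.084, 0.166, -0.110) → max |·| = 0.326

0.326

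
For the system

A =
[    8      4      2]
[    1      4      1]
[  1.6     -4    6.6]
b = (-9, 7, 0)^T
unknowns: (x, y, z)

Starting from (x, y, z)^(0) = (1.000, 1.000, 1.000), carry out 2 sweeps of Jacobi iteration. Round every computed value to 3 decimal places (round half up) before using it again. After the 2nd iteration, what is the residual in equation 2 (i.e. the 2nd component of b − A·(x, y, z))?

Iteration 1:
  x = (-9 - (4)·1.000 - (2)·1.000) / (8) = -1.875
  y = (7 - (1)·1.000 - (1)·1.000) / (4) = 1.250
  z = (0 - (1.6)·1.000 - (-4)·1.000) / (6.6) = 0.364
Iteration 2:
  x = (-9 - (4)·1.250 - (2)·0.364) / (8) = -1.841
  y = (7 - (1)·-1.875 - (1)·0.364) / (4) = 2.128
  z = (0 - (1.6)·-1.875 - (-4)·1.250) / (6.6) = 1.212
Residual b − A·x = (-5.208, -0.883, 3.458)

-0.883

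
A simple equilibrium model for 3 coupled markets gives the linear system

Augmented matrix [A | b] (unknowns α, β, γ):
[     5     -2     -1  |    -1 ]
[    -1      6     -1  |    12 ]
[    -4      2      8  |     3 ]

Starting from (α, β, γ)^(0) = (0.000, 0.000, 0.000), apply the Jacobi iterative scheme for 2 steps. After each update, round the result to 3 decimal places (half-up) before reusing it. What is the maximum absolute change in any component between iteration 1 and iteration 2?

0.875

Iteration 1:
  α = (-1 - (-2)·0.000 - (-1)·0.000) / (5) = -0.200
  β = (12 - (-1)·0.000 - (-1)·0.000) / (6) = 2.000
  γ = (3 - (-4)·0.000 - (2)·0.000) / (8) = 0.375
Iteration 2:
  α = (-1 - (-2)·2.000 - (-1)·0.375) / (5) = 0.675
  β = (12 - (-1)·-0.200 - (-1)·0.375) / (6) = 2.029
  γ = (3 - (-4)·-0.200 - (2)·2.000) / (8) = -0.225
Change: (0.875, 0.029, -0.600) → max |·| = 0.875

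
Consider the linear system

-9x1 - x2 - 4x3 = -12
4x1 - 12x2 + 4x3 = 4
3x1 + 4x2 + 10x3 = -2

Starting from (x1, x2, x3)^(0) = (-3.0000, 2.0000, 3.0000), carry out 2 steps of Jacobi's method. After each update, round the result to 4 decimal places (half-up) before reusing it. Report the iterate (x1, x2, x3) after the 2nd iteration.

(1.4148, -0.4407, 0.0000)

Iteration 1:
  x1 = (-12 - (-1)·2.0000 - (-4)·3.0000) / (-9) = -0.2222
  x2 = (4 - (4)·-3.0000 - (4)·3.0000) / (-12) = -0.3333
  x3 = (-2 - (3)·-3.0000 - (4)·2.0000) / (10) = -0.1000
Iteration 2:
  x1 = (-12 - (-1)·-0.3333 - (-4)·-0.1000) / (-9) = 1.4148
  x2 = (4 - (4)·-0.2222 - (4)·-0.1000) / (-12) = -0.4407
  x3 = (-2 - (3)·-0.2222 - (4)·-0.3333) / (10) = 0.0000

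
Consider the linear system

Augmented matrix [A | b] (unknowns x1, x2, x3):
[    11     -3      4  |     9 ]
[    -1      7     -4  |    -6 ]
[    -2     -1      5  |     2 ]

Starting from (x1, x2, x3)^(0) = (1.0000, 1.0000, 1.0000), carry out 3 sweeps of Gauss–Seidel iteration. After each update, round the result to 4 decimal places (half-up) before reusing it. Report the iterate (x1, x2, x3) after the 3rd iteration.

(0.5141, -0.4804, 0.5096)

Iteration 1:
  x1 = (9 - (-3)·1.0000 - (4)·1.0000) / (11) = 0.7273
  x2 = (-6 - (-1)·0.7273 - (-4)·1.0000) / (7) = -0.1818
  x3 = (2 - (-2)·0.7273 - (-1)·-0.1818) / (5) = 0.6546
Iteration 2:
  x1 = (9 - (-3)·-0.1818 - (4)·0.6546) / (11) = 0.5306
  x2 = (-6 - (-1)·0.5306 - (-4)·0.6546) / (7) = -0.4073
  x3 = (2 - (-2)·0.5306 - (-1)·-0.4073) / (5) = 0.5308
Iteration 3:
  x1 = (9 - (-3)·-0.4073 - (4)·0.5308) / (11) = 0.5141
  x2 = (-6 - (-1)·0.5141 - (-4)·0.5308) / (7) = -0.4804
  x3 = (2 - (-2)·0.5141 - (-1)·-0.4804) / (5) = 0.5096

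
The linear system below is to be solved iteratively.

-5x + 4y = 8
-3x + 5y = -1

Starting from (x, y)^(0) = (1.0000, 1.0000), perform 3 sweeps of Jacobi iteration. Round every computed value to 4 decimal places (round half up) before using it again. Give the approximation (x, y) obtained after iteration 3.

(-2.1440, -0.9680)

Iteration 1:
  x = (8 - (4)·1.0000) / (-5) = -0.8000
  y = (-1 - (-3)·1.0000) / (5) = 0.4000
Iteration 2:
  x = (8 - (4)·0.4000) / (-5) = -1.2800
  y = (-1 - (-3)·-0.8000) / (5) = -0.6800
Iteration 3:
  x = (8 - (4)·-0.6800) / (-5) = -2.1440
  y = (-1 - (-3)·-1.2800) / (5) = -0.9680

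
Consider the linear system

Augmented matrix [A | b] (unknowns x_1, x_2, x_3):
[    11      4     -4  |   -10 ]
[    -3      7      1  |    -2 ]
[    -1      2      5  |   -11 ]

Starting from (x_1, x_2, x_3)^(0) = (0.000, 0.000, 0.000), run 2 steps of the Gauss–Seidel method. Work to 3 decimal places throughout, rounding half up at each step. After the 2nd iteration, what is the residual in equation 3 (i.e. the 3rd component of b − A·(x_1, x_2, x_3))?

Iteration 1:
  x_1 = (-10 - (4)·0.000 - (-4)·0.000) / (11) = -0.909
  x_2 = (-2 - (-3)·-0.909 - (1)·0.000) / (7) = -0.675
  x_3 = (-11 - (-1)·-0.909 - (2)·-0.675) / (5) = -2.112
Iteration 2:
  x_1 = (-10 - (4)·-0.675 - (-4)·-2.112) / (11) = -1.432
  x_2 = (-2 - (-3)·-1.432 - (1)·-2.112) / (7) = -0.598
  x_3 = (-11 - (-1)·-1.432 - (2)·-0.598) / (5) = -2.247
Residual b − A·x = (-0.844, 0.137, -0.001)

-0.001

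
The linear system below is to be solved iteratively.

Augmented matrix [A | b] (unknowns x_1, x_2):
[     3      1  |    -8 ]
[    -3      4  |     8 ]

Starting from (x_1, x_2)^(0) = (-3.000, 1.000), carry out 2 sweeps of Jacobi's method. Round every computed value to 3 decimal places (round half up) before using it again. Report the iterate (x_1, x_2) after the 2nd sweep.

Iteration 1:
  x_1 = (-8 - (1)·1.000) / (3) = -3.000
  x_2 = (8 - (-3)·-3.000) / (4) = -0.250
Iteration 2:
  x_1 = (-8 - (1)·-0.250) / (3) = -2.583
  x_2 = (8 - (-3)·-3.000) / (4) = -0.250

(-2.583, -0.250)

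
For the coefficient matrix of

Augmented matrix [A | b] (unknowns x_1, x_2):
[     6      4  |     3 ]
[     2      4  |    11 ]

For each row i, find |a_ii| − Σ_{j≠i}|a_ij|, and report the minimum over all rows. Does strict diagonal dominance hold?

2

row 1: |6| − (4) = 2
row 2: |4| − (2) = 2
minimum over rows = 2 → strictly diagonally dominant (convergence guaranteed)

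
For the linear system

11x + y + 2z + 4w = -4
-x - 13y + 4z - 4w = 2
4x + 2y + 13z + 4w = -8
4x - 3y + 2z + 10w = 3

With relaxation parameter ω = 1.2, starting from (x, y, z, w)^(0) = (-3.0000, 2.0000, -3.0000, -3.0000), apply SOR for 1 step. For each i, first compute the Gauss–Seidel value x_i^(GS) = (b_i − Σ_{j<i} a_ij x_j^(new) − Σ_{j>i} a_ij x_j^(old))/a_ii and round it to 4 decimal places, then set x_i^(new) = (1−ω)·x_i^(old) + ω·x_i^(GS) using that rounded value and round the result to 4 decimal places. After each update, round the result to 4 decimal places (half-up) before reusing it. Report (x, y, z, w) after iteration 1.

Iteration 1:
  x: GS value = (-4 - (1)·2.0000 - (2)·-3.0000 - (4)·-3.0000) / (11) = 1.0909;  x ← (1−ω)·-3.0000 + ω·1.0909 = 1.9091
  y: GS value = (2 - (-1)·1.9091 - (4)·-3.0000 - (-4)·-3.0000) / (-13) = -0.3007;  y ← (1−ω)·2.0000 + ω·-0.3007 = -0.7608
  z: GS value = (-8 - (4)·1.9091 - (2)·-0.7608 - (4)·-3.0000) / (13) = -0.1627;  z ← (1−ω)·-3.0000 + ω·-0.1627 = 0.4048
  w: GS value = (3 - (4)·1.9091 - (-3)·-0.7608 - (2)·0.4048) / (10) = -0.7728;  w ← (1−ω)·-3.0000 + ω·-0.7728 = -0.3274

(1.9091, -0.7608, 0.4048, -0.3274)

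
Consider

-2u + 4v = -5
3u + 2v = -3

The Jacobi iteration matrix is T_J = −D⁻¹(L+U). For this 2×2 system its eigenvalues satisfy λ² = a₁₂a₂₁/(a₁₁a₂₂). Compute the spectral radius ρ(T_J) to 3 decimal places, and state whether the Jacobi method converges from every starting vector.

a₁₂a₂₁/(a₁₁a₂₂) = (4)·(3) / ((-2)·(2)) = -3.000000
ρ = √|-3.000000| = √3.000000 = 1.732
ρ > 1, so Jacobi diverges

1.732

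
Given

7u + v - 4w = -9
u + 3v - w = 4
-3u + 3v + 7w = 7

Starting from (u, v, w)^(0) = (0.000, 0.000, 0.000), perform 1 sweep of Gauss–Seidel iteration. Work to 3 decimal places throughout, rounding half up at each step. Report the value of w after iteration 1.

Iteration 1:
  u = (-9 - (1)·0.000 - (-4)·0.000) / (7) = -1.286
  v = (4 - (1)·-1.286 - (-1)·0.000) / (3) = 1.762
  w = (7 - (-3)·-1.286 - (3)·1.762) / (7) = -0.306

-0.306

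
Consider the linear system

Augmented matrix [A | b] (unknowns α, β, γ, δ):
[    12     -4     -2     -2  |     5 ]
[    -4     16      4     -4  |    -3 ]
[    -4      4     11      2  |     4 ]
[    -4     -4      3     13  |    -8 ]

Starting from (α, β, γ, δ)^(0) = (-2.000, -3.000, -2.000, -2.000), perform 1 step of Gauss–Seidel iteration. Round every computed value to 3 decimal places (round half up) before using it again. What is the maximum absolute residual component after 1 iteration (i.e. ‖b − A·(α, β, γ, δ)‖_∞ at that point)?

Iteration 1:
  α = (5 - (-4)·-3.000 - (-2)·-2.000 - (-2)·-2.000) / (12) = -1.250
  β = (-3 - (-4)·-1.250 - (4)·-2.000 - (-4)·-2.000) / (16) = -0.500
  γ = (4 - (-4)·-1.250 - (4)·-0.500 - (2)·-2.000) / (11) = 0.455
  δ = (-8 - (-4)·-1.250 - (-4)·-0.500 - (3)·0.455) / (13) = -1.259
Residual b − A·x = (16.392, -6.856, -1.487, 0.002); ∞-norm = 16.392

16.392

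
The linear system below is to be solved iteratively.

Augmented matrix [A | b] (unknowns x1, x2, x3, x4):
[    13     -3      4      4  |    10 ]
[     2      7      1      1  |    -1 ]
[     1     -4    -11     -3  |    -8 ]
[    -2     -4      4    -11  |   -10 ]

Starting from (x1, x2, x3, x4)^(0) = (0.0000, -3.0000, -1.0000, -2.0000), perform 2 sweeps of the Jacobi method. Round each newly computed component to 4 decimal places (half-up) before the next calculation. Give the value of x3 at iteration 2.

Iteration 1:
  x1 = (10 - (-3)·-3.0000 - (4)·-1.0000 - (4)·-2.0000) / (13) = 1.0000
  x2 = (-1 - (2)·0.0000 - (1)·-1.0000 - (1)·-2.0000) / (7) = 0.2857
  x3 = (-8 - (1)·0.0000 - (-4)·-3.0000 - (-3)·-2.0000) / (-11) = 2.3636
  x4 = (-10 - (-2)·0.0000 - (-4)·-3.0000 - (4)·-1.0000) / (-11) = 1.6364
Iteration 2:
  x1 = (10 - (-3)·0.2857 - (4)·2.3636 - (4)·1.6364) / (13) = -0.3956
  x2 = (-1 - (2)·1.0000 - (1)·2.3636 - (1)·1.6364) / (7) = -1.0000
  x3 = (-8 - (1)·1.0000 - (-4)·0.2857 - (-3)·1.6364) / (-11) = 0.2680
  x4 = (-10 - (-2)·1.0000 - (-4)·0.2857 - (4)·2.3636) / (-11) = 1.4829

0.2680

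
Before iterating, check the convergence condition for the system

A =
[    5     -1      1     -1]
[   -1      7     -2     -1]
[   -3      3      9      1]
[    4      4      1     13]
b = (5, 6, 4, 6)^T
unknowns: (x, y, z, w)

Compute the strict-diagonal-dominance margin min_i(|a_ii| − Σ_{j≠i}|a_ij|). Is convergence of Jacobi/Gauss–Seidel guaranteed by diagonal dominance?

2

row 1: |5| − (1+1+1) = 2
row 2: |7| − (1+2+1) = 3
row 3: |9| − (3+3+1) = 2
row 4: |13| − (4+4+1) = 4
minimum over rows = 2 → strictly diagonally dominant (convergence guaranteed)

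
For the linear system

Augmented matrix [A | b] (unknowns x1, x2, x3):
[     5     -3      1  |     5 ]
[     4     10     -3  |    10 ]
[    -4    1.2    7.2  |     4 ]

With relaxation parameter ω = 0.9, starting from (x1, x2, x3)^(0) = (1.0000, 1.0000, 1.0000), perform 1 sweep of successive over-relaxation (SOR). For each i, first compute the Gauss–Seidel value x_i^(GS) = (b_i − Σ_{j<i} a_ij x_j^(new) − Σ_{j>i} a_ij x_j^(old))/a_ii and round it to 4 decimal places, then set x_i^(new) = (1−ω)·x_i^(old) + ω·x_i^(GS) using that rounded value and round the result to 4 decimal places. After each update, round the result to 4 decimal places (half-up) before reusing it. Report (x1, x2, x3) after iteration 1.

(1.3600, 0.7804, 1.1629)

Iteration 1:
  x1: GS value = (5 - (-3)·1.0000 - (1)·1.0000) / (5) = 1.4000;  x1 ← (1−ω)·1.0000 + ω·1.4000 = 1.3600
  x2: GS value = (10 - (4)·1.3600 - (-3)·1.0000) / (10) = 0.7560;  x2 ← (1−ω)·1.0000 + ω·0.7560 = 0.7804
  x3: GS value = (4 - (-4)·1.3600 - (1.2)·0.7804) / (7.2) = 1.1810;  x3 ← (1−ω)·1.0000 + ω·1.1810 = 1.1629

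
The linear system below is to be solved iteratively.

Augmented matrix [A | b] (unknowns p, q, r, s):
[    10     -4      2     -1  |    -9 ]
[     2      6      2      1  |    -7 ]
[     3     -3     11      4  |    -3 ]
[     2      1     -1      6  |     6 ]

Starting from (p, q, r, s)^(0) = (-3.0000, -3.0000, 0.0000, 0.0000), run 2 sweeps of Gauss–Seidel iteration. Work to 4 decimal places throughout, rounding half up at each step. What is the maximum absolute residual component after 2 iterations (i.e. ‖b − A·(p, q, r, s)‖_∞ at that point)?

Iteration 1:
  p = (-9 - (-4)·-3.0000 - (2)·0.0000 - (-1)·0.0000) / (10) = -2.1000
  q = (-7 - (2)·-2.1000 - (2)·0.0000 - (1)·0.0000) / (6) = -0.4667
  r = (-3 - (3)·-2.1000 - (-3)·-0.4667 - (4)·0.0000) / (11) = 0.1727
  s = (6 - (2)·-2.1000 - (1)·-0.4667 - (-1)·0.1727) / (6) = 1.8066
Iteration 2:
  p = (-9 - (-4)·-0.4667 - (2)·0.1727 - (-1)·1.8066) / (10) = -0.9406
  q = (-7 - (2)·-0.9406 - (2)·0.1727 - (1)·1.8066) / (6) = -1.2118
  r = (-3 - (3)·-0.9406 - (-3)·-1.2118 - (4)·1.8066) / (11) = -1.0036
  s = (6 - (2)·-0.9406 - (1)·-1.2118 - (-1)·-1.0036) / (6) = 1.3482
Residual b − A·x = (-1.0858, 2.8110, 1.8332, 0.0002); ∞-norm = 2.8110

2.8110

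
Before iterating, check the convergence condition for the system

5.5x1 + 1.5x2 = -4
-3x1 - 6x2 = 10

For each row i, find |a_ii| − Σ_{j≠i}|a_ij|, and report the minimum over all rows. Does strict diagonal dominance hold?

row 1: |5.5| − (1.5) = 4
row 2: |-6| − (3) = 3
minimum over rows = 3 → strictly diagonally dominant (convergence guaranteed)

3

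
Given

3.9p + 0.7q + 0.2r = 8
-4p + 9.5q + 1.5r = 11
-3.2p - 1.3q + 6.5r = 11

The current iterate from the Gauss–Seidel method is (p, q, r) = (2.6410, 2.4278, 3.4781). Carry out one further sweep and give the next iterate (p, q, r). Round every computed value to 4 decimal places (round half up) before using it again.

One sweep:
  p = (8 - (0.7)·2.4278 - (0.2)·3.4781) / (3.9) = 1.4372
  q = (11 - (-4)·1.4372 - (1.5)·3.4781) / (9.5) = 1.2139
  r = (11 - (-3.2)·1.4372 - (-1.3)·1.2139) / (6.5) = 2.6426

(1.4372, 1.2139, 2.6426)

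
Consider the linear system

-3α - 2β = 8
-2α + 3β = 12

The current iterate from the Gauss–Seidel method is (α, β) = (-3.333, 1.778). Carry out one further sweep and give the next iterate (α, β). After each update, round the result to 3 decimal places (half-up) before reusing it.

One sweep:
  α = (8 - (-2)·1.778) / (-3) = -3.852
  β = (12 - (-2)·-3.852) / (3) = 1.432

(-3.852, 1.432)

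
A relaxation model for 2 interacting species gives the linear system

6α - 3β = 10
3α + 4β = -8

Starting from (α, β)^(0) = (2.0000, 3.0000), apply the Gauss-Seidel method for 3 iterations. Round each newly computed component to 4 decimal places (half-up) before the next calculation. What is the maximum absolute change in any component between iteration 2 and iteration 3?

Iteration 1:
  α = (10 - (-3)·3.0000) / (6) = 3.1667
  β = (-8 - (3)·3.1667) / (4) = -4.3750
Iteration 2:
  α = (10 - (-3)·-4.3750) / (6) = -0.5208
  β = (-8 - (3)·-0.5208) / (4) = -1.6094
Iteration 3:
  α = (10 - (-3)·-1.6094) / (6) = 0.8620
  β = (-8 - (3)·0.8620) / (4) = -2.6465
Change: (1.3828, -1.0371) → max |·| = 1.3828

1.3828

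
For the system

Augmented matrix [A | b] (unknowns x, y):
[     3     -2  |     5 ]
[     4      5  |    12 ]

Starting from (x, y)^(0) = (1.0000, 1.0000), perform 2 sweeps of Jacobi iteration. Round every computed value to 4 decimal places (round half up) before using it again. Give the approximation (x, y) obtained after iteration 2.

(2.7333, 0.5334)

Iteration 1:
  x = (5 - (-2)·1.0000) / (3) = 2.3333
  y = (12 - (4)·1.0000) / (5) = 1.6000
Iteration 2:
  x = (5 - (-2)·1.6000) / (3) = 2.7333
  y = (12 - (4)·2.3333) / (5) = 0.5334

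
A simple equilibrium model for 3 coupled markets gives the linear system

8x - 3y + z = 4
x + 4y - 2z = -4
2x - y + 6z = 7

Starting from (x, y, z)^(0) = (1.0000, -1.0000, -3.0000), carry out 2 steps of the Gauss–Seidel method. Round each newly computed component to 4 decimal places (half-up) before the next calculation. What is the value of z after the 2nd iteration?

Iteration 1:
  x = (4 - (-3)·-1.0000 - (1)·-3.0000) / (8) = 0.5000
  y = (-4 - (1)·0.5000 - (-2)·-3.0000) / (4) = -2.6250
  z = (7 - (2)·0.5000 - (-1)·-2.6250) / (6) = 0.5625
Iteration 2:
  x = (4 - (-3)·-2.6250 - (1)·0.5625) / (8) = -0.5547
  y = (-4 - (1)·-0.5547 - (-2)·0.5625) / (4) = -0.5801
  z = (7 - (2)·-0.5547 - (-1)·-0.5801) / (6) = 1.2549

1.2549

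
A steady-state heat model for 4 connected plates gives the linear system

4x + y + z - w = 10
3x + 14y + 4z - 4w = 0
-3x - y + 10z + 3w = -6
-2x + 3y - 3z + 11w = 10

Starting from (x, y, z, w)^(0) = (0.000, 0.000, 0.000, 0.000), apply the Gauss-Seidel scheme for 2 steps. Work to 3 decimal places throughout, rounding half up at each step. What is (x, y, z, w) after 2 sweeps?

(2.994, -0.230, -0.186, 1.465)

Iteration 1:
  x = (10 - (1)·0.000 - (1)·0.000 - (-1)·0.000) / (4) = 2.500
  y = (0 - (3)·2.500 - (4)·0.000 - (-4)·0.000) / (14) = -0.536
  z = (-6 - (-3)·2.500 - (-1)·-0.536 - (3)·0.000) / (10) = 0.096
  w = (10 - (-2)·2.500 - (3)·-0.536 - (-3)·0.096) / (11) = 1.536
Iteration 2:
  x = (10 - (1)·-0.536 - (1)·0.096 - (-1)·1.536) / (4) = 2.994
  y = (0 - (3)·2.994 - (4)·0.096 - (-4)·1.536) / (14) = -0.230
  z = (-6 - (-3)·2.994 - (-1)·-0.230 - (3)·1.536) / (10) = -0.186
  w = (10 - (-2)·2.994 - (3)·-0.230 - (-3)·-0.186) / (11) = 1.465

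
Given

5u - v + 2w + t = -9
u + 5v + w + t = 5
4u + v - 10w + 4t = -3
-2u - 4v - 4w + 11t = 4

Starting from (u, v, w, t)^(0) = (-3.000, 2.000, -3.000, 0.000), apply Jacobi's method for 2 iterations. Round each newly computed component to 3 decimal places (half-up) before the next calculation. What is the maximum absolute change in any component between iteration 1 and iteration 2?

1.418

Iteration 1:
  u = (-9 - (-1)·2.000 - (2)·-3.000 - (1)·0.000) / (5) = -0.200
  v = (5 - (1)·-3.000 - (1)·-3.000 - (1)·0.000) / (5) = 2.200
  w = (-3 - (4)·-3.000 - (1)·2.000 - (4)·0.000) / (-10) = -0.700
  t = (4 - (-2)·-3.000 - (-4)·2.000 - (-4)·-3.000) / (11) = -0.545
Iteration 2:
  u = (-9 - (-1)·2.200 - (2)·-0.700 - (1)·-0.545) / (5) = -0.971
  v = (5 - (1)·-0.200 - (1)·-0.700 - (1)·-0.545) / (5) = 1.289
  w = (-3 - (4)·-0.200 - (1)·2.200 - (4)·-0.545) / (-10) = 0.222
  t = (4 - (-2)·-0.200 - (-4)·2.200 - (-4)·-0.700) / (11) = 0.873
Change: (-0.771, -0.911, 0.922, 1.418) → max |·| = 1.418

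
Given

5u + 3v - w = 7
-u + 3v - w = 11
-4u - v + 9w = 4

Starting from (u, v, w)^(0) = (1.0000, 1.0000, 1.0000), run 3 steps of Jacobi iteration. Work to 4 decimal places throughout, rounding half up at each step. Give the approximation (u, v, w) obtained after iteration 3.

Iteration 1:
  u = (7 - (3)·1.0000 - (-1)·1.0000) / (5) = 1.0000
  v = (11 - (-1)·1.0000 - (-1)·1.0000) / (3) = 4.3333
  w = (4 - (-4)·1.0000 - (-1)·1.0000) / (9) = 1.0000
Iteration 2:
  u = (7 - (3)·4.3333 - (-1)·1.0000) / (5) = -1.0000
  v = (11 - (-1)·1.0000 - (-1)·1.0000) / (3) = 4.3333
  w = (4 - (-4)·1.0000 - (-1)·4.3333) / (9) = 1.3704
Iteration 3:
  u = (7 - (3)·4.3333 - (-1)·1.3704) / (5) = -0.9259
  v = (11 - (-1)·-1.0000 - (-1)·1.3704) / (3) = 3.7901
  w = (4 - (-4)·-1.0000 - (-1)·4.3333) / (9) = 0.4815

(-0.9259, 3.7901, 0.4815)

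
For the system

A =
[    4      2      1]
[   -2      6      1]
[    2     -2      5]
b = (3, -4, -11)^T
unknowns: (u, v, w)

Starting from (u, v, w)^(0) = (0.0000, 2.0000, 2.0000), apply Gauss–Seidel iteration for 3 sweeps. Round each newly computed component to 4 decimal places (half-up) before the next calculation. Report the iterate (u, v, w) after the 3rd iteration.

Iteration 1:
  u = (3 - (2)·2.0000 - (1)·2.0000) / (4) = -0.7500
  v = (-4 - (-2)·-0.7500 - (1)·2.0000) / (6) = -1.2500
  w = (-11 - (2)·-0.7500 - (-2)·-1.2500) / (5) = -2.4000
Iteration 2:
  u = (3 - (2)·-1.2500 - (1)·-2.4000) / (4) = 1.9750
  v = (-4 - (-2)·1.9750 - (1)·-2.4000) / (6) = 0.3917
  w = (-11 - (2)·1.9750 - (-2)·0.3917) / (5) = -2.8333
Iteration 3:
  u = (3 - (2)·0.3917 - (1)·-2.8333) / (4) = 1.2625
  v = (-4 - (-2)·1.2625 - (1)·-2.8333) / (6) = 0.2264
  w = (-11 - (2)·1.2625 - (-2)·0.2264) / (5) = -2.6144

(1.2625, 0.2264, -2.6144)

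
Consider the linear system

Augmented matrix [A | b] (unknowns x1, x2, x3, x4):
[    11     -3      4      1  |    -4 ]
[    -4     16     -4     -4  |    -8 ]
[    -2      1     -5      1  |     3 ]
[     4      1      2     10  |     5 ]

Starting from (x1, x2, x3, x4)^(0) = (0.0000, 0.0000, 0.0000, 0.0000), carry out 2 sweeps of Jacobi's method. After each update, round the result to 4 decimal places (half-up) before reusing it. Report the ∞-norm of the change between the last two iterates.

0.3154

Iteration 1:
  x1 = (-4 - (-3)·0.0000 - (4)·0.0000 - (1)·0.0000) / (11) = -0.3636
  x2 = (-8 - (-4)·0.0000 - (-4)·0.0000 - (-4)·0.0000) / (16) = -0.5000
  x3 = (3 - (-2)·0.0000 - (1)·0.0000 - (1)·0.0000) / (-5) = -0.6000
  x4 = (5 - (4)·0.0000 - (1)·0.0000 - (2)·0.0000) / (10) = 0.5000
Iteration 2:
  x1 = (-4 - (-3)·-0.5000 - (4)·-0.6000 - (1)·0.5000) / (11) = -0.3273
  x2 = (-8 - (-4)·-0.3636 - (-4)·-0.6000 - (-4)·0.5000) / (16) = -0.6159
  x3 = (3 - (-2)·-0.3636 - (1)·-0.5000 - (1)·0.5000) / (-5) = -0.4546
  x4 = (5 - (4)·-0.3636 - (1)·-0.5000 - (2)·-0.6000) / (10) = 0.8154
Change: (0.0363, -0.1159, 0.1454, 0.3154) → max |·| = 0.3154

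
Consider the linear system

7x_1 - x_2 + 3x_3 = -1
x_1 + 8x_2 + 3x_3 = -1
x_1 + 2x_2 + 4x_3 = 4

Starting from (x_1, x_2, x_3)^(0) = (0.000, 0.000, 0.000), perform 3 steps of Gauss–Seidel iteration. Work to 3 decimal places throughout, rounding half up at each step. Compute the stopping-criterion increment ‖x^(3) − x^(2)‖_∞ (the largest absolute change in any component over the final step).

Iteration 1:
  x_1 = (-1 - (-1)·0.000 - (3)·0.000) / (7) = -0.143
  x_2 = (-1 - (1)·-0.143 - (3)·0.000) / (8) = -0.107
  x_3 = (4 - (1)·-0.143 - (2)·-0.107) / (4) = 1.089
Iteration 2:
  x_1 = (-1 - (-1)·-0.107 - (3)·1.089) / (7) = -0.625
  x_2 = (-1 - (1)·-0.625 - (3)·1.089) / (8) = -0.455
  x_3 = (4 - (1)·-0.625 - (2)·-0.455) / (4) = 1.384
Iteration 3:
  x_1 = (-1 - (-1)·-0.455 - (3)·1.384) / (7) = -0.801
  x_2 = (-1 - (1)·-0.801 - (3)·1.384) / (8) = -0.544
  x_3 = (4 - (1)·-0.801 - (2)·-0.544) / (4) = 1.472
Change: (-0.176, -0.089, 0.088) → max |·| = 0.176

0.176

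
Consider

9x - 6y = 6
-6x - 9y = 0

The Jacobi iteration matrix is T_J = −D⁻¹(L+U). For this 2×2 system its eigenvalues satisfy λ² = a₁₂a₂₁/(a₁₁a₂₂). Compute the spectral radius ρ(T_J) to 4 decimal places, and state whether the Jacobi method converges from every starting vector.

0.6667

a₁₂a₂₁/(a₁₁a₂₂) = (-6)·(-6) / ((9)·(-9)) = -0.444444
ρ = √|-0.444444| = √0.444444 = 0.6667
ρ < 1, so Jacobi converges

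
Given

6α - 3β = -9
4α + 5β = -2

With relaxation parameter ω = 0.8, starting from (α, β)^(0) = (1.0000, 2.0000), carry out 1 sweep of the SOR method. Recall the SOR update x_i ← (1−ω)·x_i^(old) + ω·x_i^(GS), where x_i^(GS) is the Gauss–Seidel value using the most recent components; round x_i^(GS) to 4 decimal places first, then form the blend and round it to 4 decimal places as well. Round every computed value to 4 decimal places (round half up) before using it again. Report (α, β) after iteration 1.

(-0.2000, 0.2080)

Iteration 1:
  α: GS value = (-9 - (-3)·2.0000) / (6) = -0.5000;  α ← (1−ω)·1.0000 + ω·-0.5000 = -0.2000
  β: GS value = (-2 - (4)·-0.2000) / (5) = -0.2400;  β ← (1−ω)·2.0000 + ω·-0.2400 = 0.2080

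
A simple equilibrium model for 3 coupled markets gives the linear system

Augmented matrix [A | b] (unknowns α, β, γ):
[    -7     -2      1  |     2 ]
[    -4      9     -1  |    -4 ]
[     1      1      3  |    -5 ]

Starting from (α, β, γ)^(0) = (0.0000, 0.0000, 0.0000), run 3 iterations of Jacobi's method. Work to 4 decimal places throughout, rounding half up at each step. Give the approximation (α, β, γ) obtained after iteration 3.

Iteration 1:
  α = (2 - (-2)·0.0000 - (1)·0.0000) / (-7) = -0.2857
  β = (-4 - (-4)·0.0000 - (-1)·0.0000) / (9) = -0.4444
  γ = (-5 - (1)·0.0000 - (1)·0.0000) / (3) = -1.6667
Iteration 2:
  α = (2 - (-2)·-0.4444 - (1)·-1.6667) / (-7) = -0.3968
  β = (-4 - (-4)·-0.2857 - (-1)·-1.6667) / (9) = -0.7566
  γ = (-5 - (1)·-0.2857 - (1)·-0.4444) / (3) = -1.4233
Iteration 3:
  α = (2 - (-2)·-0.7566 - (1)·-1.4233) / (-7) = -0.2729
  β = (-4 - (-4)·-0.3968 - (-1)·-1.4233) / (9) = -0.7789
  γ = (-5 - (1)·-0.3968 - (1)·-0.7566) / (3) = -1.2822

(-0.2729, -0.7789, -1.2822)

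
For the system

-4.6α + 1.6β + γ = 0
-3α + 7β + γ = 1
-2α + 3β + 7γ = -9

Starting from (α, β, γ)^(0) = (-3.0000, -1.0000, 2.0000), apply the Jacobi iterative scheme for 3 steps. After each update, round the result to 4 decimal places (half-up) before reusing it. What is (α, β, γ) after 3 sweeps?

Iteration 1:
  α = (0 - (1.6)·-1.0000 - (1)·2.0000) / (-4.6) = 0.0870
  β = (1 - (-3)·-3.0000 - (1)·2.0000) / (7) = -1.4286
  γ = (-9 - (-2)·-3.0000 - (3)·-1.0000) / (7) = -1.7143
Iteration 2:
  α = (0 - (1.6)·-1.4286 - (1)·-1.7143) / (-4.6) = -0.8696
  β = (1 - (-3)·0.0870 - (1)·-1.7143) / (7) = 0.4250
  γ = (-9 - (-2)·0.0870 - (3)·-1.4286) / (7) = -0.6486
Iteration 3:
  α = (0 - (1.6)·0.4250 - (1)·-0.6486) / (-4.6) = 0.0068
  β = (1 - (-3)·-0.8696 - (1)·-0.6486) / (7) = -0.1372
  γ = (-9 - (-2)·-0.8696 - (3)·0.4250) / (7) = -1.7163

(0.0068, -0.1372, -1.7163)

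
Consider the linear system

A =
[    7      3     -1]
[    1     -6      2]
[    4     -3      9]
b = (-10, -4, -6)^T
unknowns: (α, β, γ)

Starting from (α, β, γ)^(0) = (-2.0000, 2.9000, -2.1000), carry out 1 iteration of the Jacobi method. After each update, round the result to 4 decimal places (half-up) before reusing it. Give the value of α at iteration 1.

-2.9714

Iteration 1:
  α = (-10 - (3)·2.9000 - (-1)·-2.1000) / (7) = -2.9714
  β = (-4 - (1)·-2.0000 - (2)·-2.1000) / (-6) = -0.3667
  γ = (-6 - (4)·-2.0000 - (-3)·2.9000) / (9) = 1.1889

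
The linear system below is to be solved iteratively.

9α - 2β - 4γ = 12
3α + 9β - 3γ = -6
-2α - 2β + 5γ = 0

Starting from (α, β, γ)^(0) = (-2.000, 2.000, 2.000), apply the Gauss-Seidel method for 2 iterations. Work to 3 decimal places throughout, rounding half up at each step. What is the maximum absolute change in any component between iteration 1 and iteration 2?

1.215

Iteration 1:
  α = (12 - (-2)·2.000 - (-4)·2.000) / (9) = 2.667
  β = (-6 - (3)·2.667 - (-3)·2.000) / (9) = -0.889
  γ = (0 - (-2)·2.667 - (-2)·-0.889) / (5) = 0.711
Iteration 2:
  α = (12 - (-2)·-0.889 - (-4)·0.711) / (9) = 1.452
  β = (-6 - (3)·1.452 - (-3)·0.711) / (9) = -0.914
  γ = (0 - (-2)·1.452 - (-2)·-0.914) / (5) = 0.215
Change: (-1.215, -0.025, -0.496) → max |·| = 1.215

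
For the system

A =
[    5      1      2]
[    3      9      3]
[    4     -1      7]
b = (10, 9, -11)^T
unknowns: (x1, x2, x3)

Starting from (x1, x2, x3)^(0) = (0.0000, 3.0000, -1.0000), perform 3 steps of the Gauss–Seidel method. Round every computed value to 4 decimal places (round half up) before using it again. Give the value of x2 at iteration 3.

1.0071

Iteration 1:
  x1 = (10 - (1)·3.0000 - (2)·-1.0000) / (5) = 1.8000
  x2 = (9 - (3)·1.8000 - (3)·-1.0000) / (9) = 0.7333
  x3 = (-11 - (4)·1.8000 - (-1)·0.7333) / (7) = -2.4952
Iteration 2:
  x1 = (10 - (1)·0.7333 - (2)·-2.4952) / (5) = 2.8514
  x2 = (9 - (3)·2.8514 - (3)·-2.4952) / (9) = 0.8813
  x3 = (-11 - (4)·2.8514 - (-1)·0.8813) / (7) = -3.0749
Iteration 3:
  x1 = (10 - (1)·0.8813 - (2)·-3.0749) / (5) = 3.0537
  x2 = (9 - (3)·3.0537 - (3)·-3.0749) / (9) = 1.0071
  x3 = (-11 - (4)·3.0537 - (-1)·1.0071) / (7) = -3.1725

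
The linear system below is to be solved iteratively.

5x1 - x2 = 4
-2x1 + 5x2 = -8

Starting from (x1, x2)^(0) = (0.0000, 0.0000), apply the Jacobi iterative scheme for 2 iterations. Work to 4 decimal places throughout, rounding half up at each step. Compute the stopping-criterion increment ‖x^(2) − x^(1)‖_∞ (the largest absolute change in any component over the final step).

Iteration 1:
  x1 = (4 - (-1)·0.0000) / (5) = 0.8000
  x2 = (-8 - (-2)·0.0000) / (5) = -1.6000
Iteration 2:
  x1 = (4 - (-1)·-1.6000) / (5) = 0.4800
  x2 = (-8 - (-2)·0.8000) / (5) = -1.2800
Change: (-0.3200, 0.3200) → max |·| = 0.3200

0.3200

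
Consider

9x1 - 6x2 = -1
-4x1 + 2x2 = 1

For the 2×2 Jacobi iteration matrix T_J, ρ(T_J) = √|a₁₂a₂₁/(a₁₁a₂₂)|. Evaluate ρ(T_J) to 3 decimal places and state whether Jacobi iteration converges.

1.155

a₁₂a₂₁/(a₁₁a₂₂) = (-6)·(-4) / ((9)·(2)) = 1.333333
ρ = √|1.333333| = √1.333333 = 1.155
ρ > 1, so Jacobi diverges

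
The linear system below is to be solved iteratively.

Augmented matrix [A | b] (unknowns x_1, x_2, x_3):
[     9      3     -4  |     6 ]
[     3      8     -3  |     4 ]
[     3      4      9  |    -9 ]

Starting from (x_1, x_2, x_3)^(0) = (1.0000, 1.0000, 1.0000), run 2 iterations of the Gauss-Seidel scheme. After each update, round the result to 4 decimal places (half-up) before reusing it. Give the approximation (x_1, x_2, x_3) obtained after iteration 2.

Iteration 1:
  x_1 = (6 - (3)·1.0000 - (-4)·1.0000) / (9) = 0.7778
  x_2 = (4 - (3)·0.7778 - (-3)·1.0000) / (8) = 0.5833
  x_3 = (-9 - (3)·0.7778 - (4)·0.5833) / (9) = -1.5185
Iteration 2:
  x_1 = (6 - (3)·0.5833 - (-4)·-1.5185) / (9) = -0.2027
  x_2 = (4 - (3)·-0.2027 - (-3)·-1.5185) / (8) = 0.0066
  x_3 = (-9 - (3)·-0.2027 - (4)·0.0066) / (9) = -0.9354

(-0.2027, 0.0066, -0.9354)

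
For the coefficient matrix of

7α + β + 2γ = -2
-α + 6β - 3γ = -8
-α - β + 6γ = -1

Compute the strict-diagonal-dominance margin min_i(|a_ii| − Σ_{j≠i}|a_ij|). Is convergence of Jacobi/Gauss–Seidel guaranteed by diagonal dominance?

row 1: |7| − (1+2) = 4
row 2: |6| − (1+3) = 2
row 3: |6| − (1+1) = 4
minimum over rows = 2 → strictly diagonally dominant (convergence guaranteed)

2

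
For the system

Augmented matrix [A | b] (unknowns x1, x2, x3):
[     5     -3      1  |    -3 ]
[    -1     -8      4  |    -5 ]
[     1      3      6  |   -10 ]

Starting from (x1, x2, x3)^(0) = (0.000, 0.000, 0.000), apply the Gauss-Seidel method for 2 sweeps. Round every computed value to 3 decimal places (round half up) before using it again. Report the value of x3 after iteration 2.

Iteration 1:
  x1 = (-3 - (-3)·0.000 - (1)·0.000) / (5) = -0.600
  x2 = (-5 - (-1)·-0.600 - (4)·0.000) / (-8) = 0.700
  x3 = (-10 - (1)·-0.600 - (3)·0.700) / (6) = -1.917
Iteration 2:
  x1 = (-3 - (-3)·0.700 - (1)·-1.917) / (5) = 0.203
  x2 = (-5 - (-1)·0.203 - (4)·-1.917) / (-8) = -0.359
  x3 = (-10 - (1)·0.203 - (3)·-0.359) / (6) = -1.521

-1.521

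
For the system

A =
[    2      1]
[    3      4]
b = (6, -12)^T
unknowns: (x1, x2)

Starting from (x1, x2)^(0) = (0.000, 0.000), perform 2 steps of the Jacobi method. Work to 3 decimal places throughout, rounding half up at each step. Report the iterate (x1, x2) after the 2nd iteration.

Iteration 1:
  x1 = (6 - (1)·0.000) / (2) = 3.000
  x2 = (-12 - (3)·0.000) / (4) = -3.000
Iteration 2:
  x1 = (6 - (1)·-3.000) / (2) = 4.500
  x2 = (-12 - (3)·3.000) / (4) = -5.250

(4.500, -5.250)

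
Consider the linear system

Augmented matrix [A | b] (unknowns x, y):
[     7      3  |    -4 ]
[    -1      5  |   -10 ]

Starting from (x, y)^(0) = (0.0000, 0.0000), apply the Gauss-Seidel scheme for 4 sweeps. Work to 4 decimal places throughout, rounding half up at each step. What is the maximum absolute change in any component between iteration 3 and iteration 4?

0.0067

Iteration 1:
  x = (-4 - (3)·0.0000) / (7) = -0.5714
  y = (-10 - (-1)·-0.5714) / (5) = -2.1143
Iteration 2:
  x = (-4 - (3)·-2.1143) / (7) = 0.3347
  y = (-10 - (-1)·0.3347) / (5) = -1.9331
Iteration 3:
  x = (-4 - (3)·-1.9331) / (7) = 0.2570
  y = (-10 - (-1)·0.2570) / (5) = -1.9486
Iteration 4:
  x = (-4 - (3)·-1.9486) / (7) = 0.2637
  y = (-10 - (-1)·0.2637) / (5) = -1.9473
Change: (0.0067, 0.0013) → max |·| = 0.0067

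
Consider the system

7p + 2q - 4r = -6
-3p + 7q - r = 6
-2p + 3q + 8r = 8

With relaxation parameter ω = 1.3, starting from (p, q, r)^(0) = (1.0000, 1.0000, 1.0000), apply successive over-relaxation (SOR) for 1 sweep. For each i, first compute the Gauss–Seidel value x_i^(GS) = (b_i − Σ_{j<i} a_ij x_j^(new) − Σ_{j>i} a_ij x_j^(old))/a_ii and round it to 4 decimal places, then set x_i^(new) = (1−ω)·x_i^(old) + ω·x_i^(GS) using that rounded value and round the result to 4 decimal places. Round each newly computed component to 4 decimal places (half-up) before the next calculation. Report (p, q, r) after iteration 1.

(-1.0428, 0.4190, 0.4569)

Iteration 1:
  p: GS value = (-6 - (2)·1.0000 - (-4)·1.0000) / (7) = -0.5714;  p ← (1−ω)·1.0000 + ω·-0.5714 = -1.0428
  q: GS value = (6 - (-3)·-1.0428 - (-1)·1.0000) / (7) = 0.5531;  q ← (1−ω)·1.0000 + ω·0.5531 = 0.4190
  r: GS value = (8 - (-2)·-1.0428 - (3)·0.4190) / (8) = 0.5822;  r ← (1−ω)·1.0000 + ω·0.5822 = 0.4569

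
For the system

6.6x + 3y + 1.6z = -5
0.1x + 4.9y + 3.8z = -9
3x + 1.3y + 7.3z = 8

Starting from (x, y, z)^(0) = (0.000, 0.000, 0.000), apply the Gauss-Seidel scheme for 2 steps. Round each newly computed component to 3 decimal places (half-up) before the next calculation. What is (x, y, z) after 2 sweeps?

Iteration 1:
  x = (-5 - (3)·0.000 - (1.6)·0.000) / (6.6) = -0.758
  y = (-9 - (0.1)·-0.758 - (3.8)·0.000) / (4.9) = -1.821
  z = (8 - (3)·-0.758 - (1.3)·-1.821) / (7.3) = 1.732
Iteration 2:
  x = (-5 - (3)·-1.821 - (1.6)·1.732) / (6.6) = -0.350
  y = (-9 - (0.1)·-0.350 - (3.8)·1.732) / (4.9) = -3.173
  z = (8 - (3)·-0.350 - (1.3)·-3.173) / (7.3) = 1.805

(-0.350, -3.173, 1.805)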